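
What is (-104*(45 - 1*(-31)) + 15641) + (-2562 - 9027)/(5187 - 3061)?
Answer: 16437273/2126 ≈ 7731.5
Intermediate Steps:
(-104*(45 - 1*(-31)) + 15641) + (-2562 - 9027)/(5187 - 3061) = (-104*(45 + 31) + 15641) - 11589/2126 = (-104*76 + 15641) - 11589*1/2126 = (-7904 + 15641) - 11589/2126 = 7737 - 11589/2126 = 16437273/2126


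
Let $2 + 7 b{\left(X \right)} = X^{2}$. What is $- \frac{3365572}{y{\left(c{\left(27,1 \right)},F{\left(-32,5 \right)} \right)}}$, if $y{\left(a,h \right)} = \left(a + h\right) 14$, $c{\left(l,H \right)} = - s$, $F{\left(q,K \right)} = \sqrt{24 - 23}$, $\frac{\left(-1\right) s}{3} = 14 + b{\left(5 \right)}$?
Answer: $- \frac{841393}{185} \approx -4548.1$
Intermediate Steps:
$b{\left(X \right)} = - \frac{2}{7} + \frac{X^{2}}{7}$
$s = - \frac{363}{7}$ ($s = - 3 \left(14 - \left(\frac{2}{7} - \frac{5^{2}}{7}\right)\right) = - 3 \left(14 + \left(- \frac{2}{7} + \frac{1}{7} \cdot 25\right)\right) = - 3 \left(14 + \left(- \frac{2}{7} + \frac{25}{7}\right)\right) = - 3 \left(14 + \frac{23}{7}\right) = \left(-3\right) \frac{121}{7} = - \frac{363}{7} \approx -51.857$)
$F{\left(q,K \right)} = 1$ ($F{\left(q,K \right)} = \sqrt{1} = 1$)
$c{\left(l,H \right)} = \frac{363}{7}$ ($c{\left(l,H \right)} = \left(-1\right) \left(- \frac{363}{7}\right) = \frac{363}{7}$)
$y{\left(a,h \right)} = 14 a + 14 h$
$- \frac{3365572}{y{\left(c{\left(27,1 \right)},F{\left(-32,5 \right)} \right)}} = - \frac{3365572}{14 \cdot \frac{363}{7} + 14 \cdot 1} = - \frac{3365572}{726 + 14} = - \frac{3365572}{740} = \left(-3365572\right) \frac{1}{740} = - \frac{841393}{185}$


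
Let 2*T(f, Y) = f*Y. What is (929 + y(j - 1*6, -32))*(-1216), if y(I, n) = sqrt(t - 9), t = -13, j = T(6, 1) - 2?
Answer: -1129664 - 1216*I*sqrt(22) ≈ -1.1297e+6 - 5703.5*I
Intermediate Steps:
T(f, Y) = Y*f/2 (T(f, Y) = (f*Y)/2 = (Y*f)/2 = Y*f/2)
j = 1 (j = (1/2)*1*6 - 2 = 3 - 2 = 1)
y(I, n) = I*sqrt(22) (y(I, n) = sqrt(-13 - 9) = sqrt(-22) = I*sqrt(22))
(929 + y(j - 1*6, -32))*(-1216) = (929 + I*sqrt(22))*(-1216) = -1129664 - 1216*I*sqrt(22)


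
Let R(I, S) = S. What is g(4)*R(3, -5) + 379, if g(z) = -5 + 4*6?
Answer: 284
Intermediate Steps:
g(z) = 19 (g(z) = -5 + 24 = 19)
g(4)*R(3, -5) + 379 = 19*(-5) + 379 = -95 + 379 = 284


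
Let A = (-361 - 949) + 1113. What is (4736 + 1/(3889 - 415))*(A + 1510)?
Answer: 21602611745/3474 ≈ 6.2184e+6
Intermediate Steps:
A = -197 (A = -1310 + 1113 = -197)
(4736 + 1/(3889 - 415))*(A + 1510) = (4736 + 1/(3889 - 415))*(-197 + 1510) = (4736 + 1/3474)*1313 = (16452865/3474)*1313 = 21602611745/3474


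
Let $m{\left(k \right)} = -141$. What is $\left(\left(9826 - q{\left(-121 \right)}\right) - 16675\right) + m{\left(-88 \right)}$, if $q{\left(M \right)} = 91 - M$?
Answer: $-7202$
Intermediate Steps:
$\left(\left(9826 - q{\left(-121 \right)}\right) - 16675\right) + m{\left(-88 \right)} = \left(\left(9826 - \left(91 - -121\right)\right) - 16675\right) - 141 = \left(\left(9826 - \left(91 + 121\right)\right) - 16675\right) - 141 = \left(\left(9826 - 212\right) - 16675\right) - 141 = \left(9614 - 16675\right) - 141 = -7061 - 141 = -7202$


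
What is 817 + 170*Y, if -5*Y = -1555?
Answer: 53687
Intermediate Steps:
Y = 311 (Y = -1/5*(-1555) = 311)
817 + 170*Y = 817 + 170*311 = 817 + 52870 = 53687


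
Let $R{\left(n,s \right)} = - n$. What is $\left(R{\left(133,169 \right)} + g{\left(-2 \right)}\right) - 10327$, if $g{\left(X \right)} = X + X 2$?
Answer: $-10466$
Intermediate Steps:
$g{\left(X \right)} = 3 X$ ($g{\left(X \right)} = X + 2 X = 3 X$)
$\left(R{\left(133,169 \right)} + g{\left(-2 \right)}\right) - 10327 = \left(\left(-1\right) 133 + 3 \left(-2\right)\right) - 10327 = \left(-133 - 6\right) - 10327 = -139 - 10327 = -10466$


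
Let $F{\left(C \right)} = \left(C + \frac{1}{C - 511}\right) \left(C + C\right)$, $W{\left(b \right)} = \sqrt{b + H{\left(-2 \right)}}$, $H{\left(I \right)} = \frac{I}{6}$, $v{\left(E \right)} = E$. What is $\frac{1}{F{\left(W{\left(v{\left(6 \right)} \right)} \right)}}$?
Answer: $\frac{2350029}{26633542} + \frac{4599 \sqrt{51}}{452770214} \approx 0.088308$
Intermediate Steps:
$H{\left(I \right)} = \frac{I}{6}$ ($H{\left(I \right)} = I \frac{1}{6} = \frac{I}{6}$)
$W{\left(b \right)} = \sqrt{- \frac{1}{3} + b}$ ($W{\left(b \right)} = \sqrt{b + \frac{1}{6} \left(-2\right)} = \sqrt{b - \frac{1}{3}} = \sqrt{- \frac{1}{3} + b}$)
$F{\left(C \right)} = 2 C \left(C + \frac{1}{-511 + C}\right)$ ($F{\left(C \right)} = \left(C + \frac{1}{-511 + C}\right) 2 C = 2 C \left(C + \frac{1}{-511 + C}\right)$)
$\frac{1}{F{\left(W{\left(v{\left(6 \right)} \right)} \right)}} = \frac{1}{2 \frac{\sqrt{-3 + 9 \cdot 6}}{3} \frac{1}{-511 + \frac{\sqrt{-3 + 9 \cdot 6}}{3}} \left(1 + \left(\frac{\sqrt{-3 + 9 \cdot 6}}{3}\right)^{2} - 511 \frac{\sqrt{-3 + 9 \cdot 6}}{3}\right)} = \frac{1}{2 \frac{\sqrt{-3 + 54}}{3} \frac{1}{-511 + \frac{\sqrt{-3 + 54}}{3}} \left(1 + \left(\frac{\sqrt{-3 + 54}}{3}\right)^{2} - 511 \frac{\sqrt{-3 + 54}}{3}\right)} = \frac{1}{2 \frac{\sqrt{51}}{3} \frac{1}{-511 + \frac{\sqrt{51}}{3}} \left(1 + \left(\frac{\sqrt{51}}{3}\right)^{2} - 511 \frac{\sqrt{51}}{3}\right)} = \frac{1}{2 \frac{\sqrt{51}}{3} \frac{1}{-511 + \frac{\sqrt{51}}{3}} \left(1 + \frac{17}{3} - \frac{511 \sqrt{51}}{3}\right)} = \frac{1}{2 \frac{\sqrt{51}}{3} \frac{1}{-511 + \frac{\sqrt{51}}{3}} \left(\frac{20}{3} - \frac{511 \sqrt{51}}{3}\right)} = \frac{1}{\frac{2}{3} \sqrt{51} \frac{1}{-511 + \frac{\sqrt{51}}{3}} \left(\frac{20}{3} - \frac{511 \sqrt{51}}{3}\right)} = \frac{\sqrt{51} \left(-511 + \frac{\sqrt{51}}{3}\right)}{34 \left(\frac{20}{3} - \frac{511 \sqrt{51}}{3}\right)}$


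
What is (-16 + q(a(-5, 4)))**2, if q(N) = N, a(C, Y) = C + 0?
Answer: 441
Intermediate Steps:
a(C, Y) = C
(-16 + q(a(-5, 4)))**2 = (-16 - 5)**2 = (-21)**2 = 441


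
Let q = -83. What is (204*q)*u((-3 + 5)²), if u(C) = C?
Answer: -67728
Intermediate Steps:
(204*q)*u((-3 + 5)²) = (204*(-83))*(-3 + 5)² = -16932*2² = -16932*4 = -67728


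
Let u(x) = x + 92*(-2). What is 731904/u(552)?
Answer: 45744/23 ≈ 1988.9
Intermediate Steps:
u(x) = -184 + x (u(x) = x - 184 = -184 + x)
731904/u(552) = 731904/(-184 + 552) = 731904/368 = 731904*(1/368) = 45744/23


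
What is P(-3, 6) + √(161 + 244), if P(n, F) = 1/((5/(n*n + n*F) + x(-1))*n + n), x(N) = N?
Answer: ⅗ + 9*√5 ≈ 20.725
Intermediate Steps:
P(n, F) = 1/(n + n*(-1 + 5/(n² + F*n))) (P(n, F) = 1/((5/(n*n + n*F) - 1)*n + n) = 1/((5/(n² + F*n) - 1)*n + n) = 1/((-1 + 5/(n² + F*n))*n + n) = 1/(n*(-1 + 5/(n² + F*n)) + n) = 1/(n + n*(-1 + 5/(n² + F*n))))
P(-3, 6) + √(161 + 244) = ((⅕)*6 + (⅕)*(-3)) + √(161 + 244) = (6/5 - ⅗) + √405 = ⅗ + 9*√5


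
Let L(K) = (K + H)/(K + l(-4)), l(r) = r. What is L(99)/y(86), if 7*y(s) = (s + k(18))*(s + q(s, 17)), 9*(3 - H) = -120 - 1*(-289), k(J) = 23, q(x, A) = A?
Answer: 5243/9599085 ≈ 0.00054620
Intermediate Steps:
H = -142/9 (H = 3 - (-120 - 1*(-289))/9 = 3 - (-120 + 289)/9 = 3 - ⅑*169 = 3 - 169/9 = -142/9 ≈ -15.778)
L(K) = (-142/9 + K)/(-4 + K) (L(K) = (K - 142/9)/(K - 4) = (-142/9 + K)/(-4 + K))
y(s) = (17 + s)*(23 + s)/7 (y(s) = ((s + 23)*(s + 17))/7 = ((23 + s)*(17 + s))/7 = ((17 + s)*(23 + s))/7 = (17 + s)*(23 + s)/7)
L(99)/y(86) = ((-142/9 + 99)/(-4 + 99))/(391/7 + (⅐)*86² + (40/7)*86) = ((749/9)/95)/(391/7 + (⅐)*7396 + 3440/7) = ((1/95)*(749/9))/(391/7 + 7396/7 + 3440/7) = 749/(855*(11227/7)) = (749/855)*(7/11227) = 5243/9599085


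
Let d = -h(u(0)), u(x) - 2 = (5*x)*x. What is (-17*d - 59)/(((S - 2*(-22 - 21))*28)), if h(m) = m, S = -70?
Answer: -25/448 ≈ -0.055804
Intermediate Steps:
u(x) = 2 + 5*x**2 (u(x) = 2 + (5*x)*x = 2 + 5*x**2)
d = -2 (d = -(2 + 5*0**2) = -(2 + 5*0) = -(2 + 0) = -1*2 = -2)
(-17*d - 59)/(((S - 2*(-22 - 21))*28)) = (-17*(-2) - 59)/(((-70 - 2*(-22 - 21))*28)) = (34 - 59)/(((-70 - 2*(-43))*28)) = -25*1/(28*(-70 + 86)) = -25/(16*28) = -25/448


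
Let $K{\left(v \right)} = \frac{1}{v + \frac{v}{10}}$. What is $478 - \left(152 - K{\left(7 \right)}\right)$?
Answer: $\frac{25112}{77} \approx 326.13$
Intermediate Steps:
$K{\left(v \right)} = \frac{10}{11 v}$ ($K{\left(v \right)} = \frac{1}{v + v \frac{1}{10}} = \frac{1}{v + \frac{v}{10}} = \frac{1}{\frac{11}{10} v} = \frac{10}{11 v}$)
$478 - \left(152 - K{\left(7 \right)}\right) = 478 - \left(152 - \frac{10}{11 \cdot 7}\right) = 478 - \left(152 - \frac{10}{11} \cdot \frac{1}{7}\right) = 478 - \left(152 - \frac{10}{77}\right) = 478 - \frac{11694}{77} = \frac{25112}{77}$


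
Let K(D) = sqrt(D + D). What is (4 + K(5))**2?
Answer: (4 + sqrt(10))**2 ≈ 51.298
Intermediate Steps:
K(D) = sqrt(2)*sqrt(D) (K(D) = sqrt(2*D) = sqrt(2)*sqrt(D))
(4 + K(5))**2 = (4 + sqrt(2)*sqrt(5))**2 = (4 + sqrt(10))**2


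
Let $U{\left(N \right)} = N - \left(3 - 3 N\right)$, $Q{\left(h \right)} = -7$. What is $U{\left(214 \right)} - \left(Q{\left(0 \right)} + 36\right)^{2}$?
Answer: $12$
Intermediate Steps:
$U{\left(N \right)} = -3 + 4 N$ ($U{\left(N \right)} = N + \left(-3 + 3 N\right) = -3 + 4 N$)
$U{\left(214 \right)} - \left(Q{\left(0 \right)} + 36\right)^{2} = \left(-3 + 4 \cdot 214\right) - \left(-7 + 36\right)^{2} = \left(-3 + 856\right) - 29^{2} = 853 - 841 = 12$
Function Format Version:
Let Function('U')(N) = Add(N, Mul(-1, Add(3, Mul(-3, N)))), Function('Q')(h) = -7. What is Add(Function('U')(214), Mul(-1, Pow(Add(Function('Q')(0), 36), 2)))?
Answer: 12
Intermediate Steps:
Function('U')(N) = Add(-3, Mul(4, N)) (Function('U')(N) = Add(N, Add(-3, Mul(3, N))) = Add(-3, Mul(4, N)))
Add(Function('U')(214), Mul(-1, Pow(Add(Function('Q')(0), 36), 2))) = Add(Add(-3, Mul(4, 214)), Mul(-1, Pow(Add(-7, 36), 2))) = Add(Add(-3, 856), Mul(-1, Pow(29, 2))) = Add(853, Mul(-1, 841)) = Add(853, -841) = 12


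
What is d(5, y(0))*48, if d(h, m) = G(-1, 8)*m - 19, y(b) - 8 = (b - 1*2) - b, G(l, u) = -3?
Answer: -1776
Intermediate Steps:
y(b) = 6 (y(b) = 8 + ((b - 1*2) - b) = 8 + ((b - 2) - b) = 8 + ((-2 + b) - b) = 8 - 2 = 6)
d(h, m) = -19 - 3*m (d(h, m) = -3*m - 19 = -19 - 3*m)
d(5, y(0))*48 = (-19 - 3*6)*48 = (-19 - 18)*48 = -37*48 = -1776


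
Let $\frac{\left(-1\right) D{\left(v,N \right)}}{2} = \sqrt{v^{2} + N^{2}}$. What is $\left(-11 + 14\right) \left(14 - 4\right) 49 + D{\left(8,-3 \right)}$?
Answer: $1470 - 2 \sqrt{73} \approx 1452.9$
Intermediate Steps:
$D{\left(v,N \right)} = - 2 \sqrt{N^{2} + v^{2}}$ ($D{\left(v,N \right)} = - 2 \sqrt{v^{2} + N^{2}} = - 2 \sqrt{N^{2} + v^{2}}$)
$\left(-11 + 14\right) \left(14 - 4\right) 49 + D{\left(8,-3 \right)} = \left(-11 + 14\right) \left(14 - 4\right) 49 - 2 \sqrt{\left(-3\right)^{2} + 8^{2}} = 3 \cdot 10 \cdot 49 - 2 \sqrt{9 + 64} = 30 \cdot 49 - 2 \sqrt{73} = 1470 - 2 \sqrt{73}$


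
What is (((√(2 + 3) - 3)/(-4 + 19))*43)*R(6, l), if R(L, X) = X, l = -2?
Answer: 86/5 - 86*√5/15 ≈ 4.3799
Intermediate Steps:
(((√(2 + 3) - 3)/(-4 + 19))*43)*R(6, l) = (((√(2 + 3) - 3)/(-4 + 19))*43)*(-2) = (((√5 - 3)/15)*43)*(-2) = (((-3 + √5)*(1/15))*43)*(-2) = ((-⅕ + √5/15)*43)*(-2) = (-43/5 + 43*√5/15)*(-2) = 86/5 - 86*√5/15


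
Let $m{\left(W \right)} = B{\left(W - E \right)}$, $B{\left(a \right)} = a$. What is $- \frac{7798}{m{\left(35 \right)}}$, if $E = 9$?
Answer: $- \frac{3899}{13} \approx -299.92$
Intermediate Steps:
$m{\left(W \right)} = -9 + W$ ($m{\left(W \right)} = W - 9 = -9 + W$)
$- \frac{7798}{m{\left(35 \right)}} = - \frac{7798}{-9 + 35} = - \frac{7798}{26} = \left(-7798\right) \frac{1}{26} = - \frac{3899}{13}$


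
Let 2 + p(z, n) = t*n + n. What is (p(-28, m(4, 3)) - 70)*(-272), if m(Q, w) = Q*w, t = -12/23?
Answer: 414528/23 ≈ 18023.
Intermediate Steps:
t = -12/23 (t = -12*1/23 = -12/23 ≈ -0.52174)
p(z, n) = -2 + 11*n/23 (p(z, n) = -2 + (-12*n/23 + n) = -2 + 11*n/23)
(p(-28, m(4, 3)) - 70)*(-272) = ((-2 + 11*(4*3)/23) - 70)*(-272) = ((-2 + (11/23)*12) - 70)*(-272) = ((-2 + 132/23) - 70)*(-272) = (86/23 - 70)*(-272) = -1524/23*(-272) = 414528/23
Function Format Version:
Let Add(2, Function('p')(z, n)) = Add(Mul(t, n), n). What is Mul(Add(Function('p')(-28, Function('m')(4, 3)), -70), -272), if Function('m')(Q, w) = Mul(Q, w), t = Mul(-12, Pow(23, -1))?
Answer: Rational(414528, 23) ≈ 18023.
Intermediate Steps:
t = Rational(-12, 23) (t = Mul(-12, Rational(1, 23)) = Rational(-12, 23) ≈ -0.52174)
Function('p')(z, n) = Add(-2, Mul(Rational(11, 23), n)) (Function('p')(z, n) = Add(-2, Add(Mul(Rational(-12, 23), n), n)) = Add(-2, Mul(Rational(11, 23), n)))
Mul(Add(Function('p')(-28, Function('m')(4, 3)), -70), -272) = Mul(Add(Add(-2, Mul(Rational(11, 23), Mul(4, 3))), -70), -272) = Mul(Add(Add(-2, Mul(Rational(11, 23), 12)), -70), -272) = Mul(Add(Add(-2, Rational(132, 23)), -70), -272) = Mul(Add(Rational(86, 23), -70), -272) = Mul(Rational(-1524, 23), -272) = Rational(414528, 23)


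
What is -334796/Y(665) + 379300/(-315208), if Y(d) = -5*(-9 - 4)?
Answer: -26388758017/5122130 ≈ -5151.9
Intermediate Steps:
Y(d) = 65 (Y(d) = -5*(-13) = 65)
-334796/Y(665) + 379300/(-315208) = -334796/65 + 379300/(-315208) = -334796*1/65 + 379300*(-1/315208) = -334796/65 - 94825/78802 = -26388758017/5122130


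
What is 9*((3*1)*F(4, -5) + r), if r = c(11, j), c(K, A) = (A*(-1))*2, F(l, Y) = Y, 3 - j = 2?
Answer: -153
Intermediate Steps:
j = 1 (j = 3 - 1*2 = 3 - 2 = 1)
c(K, A) = -2*A (c(K, A) = -A*2 = -2*A)
r = -2 (r = -2*1 = -2)
9*((3*1)*F(4, -5) + r) = 9*((3*1)*(-5) - 2) = 9*(3*(-5) - 2) = 9*(-15 - 2) = 9*(-17) = -153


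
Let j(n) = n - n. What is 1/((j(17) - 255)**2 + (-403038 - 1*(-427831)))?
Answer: 1/89818 ≈ 1.1134e-5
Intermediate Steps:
j(n) = 0
1/((j(17) - 255)**2 + (-403038 - 1*(-427831))) = 1/((0 - 255)**2 + (-403038 - 1*(-427831))) = 1/((-255)**2 + (-403038 + 427831)) = 1/(65025 + 24793) = 1/89818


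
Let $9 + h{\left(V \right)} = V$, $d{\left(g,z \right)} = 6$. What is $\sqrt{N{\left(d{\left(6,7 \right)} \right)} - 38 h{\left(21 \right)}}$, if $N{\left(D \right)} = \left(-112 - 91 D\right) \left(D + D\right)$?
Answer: $12 i \sqrt{58} \approx 91.389 i$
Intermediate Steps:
$h{\left(V \right)} = -9 + V$
$N{\left(D \right)} = 2 D \left(-112 - 91 D\right)$ ($N{\left(D \right)} = \left(-112 - 91 D\right) 2 D = 2 D \left(-112 - 91 D\right)$)
$\sqrt{N{\left(d{\left(6,7 \right)} \right)} - 38 h{\left(21 \right)}} = \sqrt{\left(-14\right) 6 \left(16 + 13 \cdot 6\right) - 38 \left(-9 + 21\right)} = \sqrt{\left(-14\right) 6 \left(16 + 78\right) - 456} = \sqrt{\left(-14\right) 6 \cdot 94 - 456} = \sqrt{-7896 - 456} = \sqrt{-8352} = 12 i \sqrt{58}$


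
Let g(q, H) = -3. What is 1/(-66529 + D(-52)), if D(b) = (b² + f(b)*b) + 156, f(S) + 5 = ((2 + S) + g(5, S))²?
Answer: -1/209477 ≈ -4.7738e-6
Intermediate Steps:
f(S) = -5 + (-1 + S)² (f(S) = -5 + ((2 + S) - 3)² = -5 + (-1 + S)²)
D(b) = 156 + b² + b*(-5 + (-1 + b)²) (D(b) = (b² + (-5 + (-1 + b)²)*b) + 156 = (b² + b*(-5 + (-1 + b)²)) + 156 = 156 + b² + b*(-5 + (-1 + b)²))
1/(-66529 + D(-52)) = 1/(-66529 + (156 + (-52)³ - 1*(-52)² - 4*(-52))) = 1/(-66529 + (156 - 140608 - 1*2704 + 208)) = 1/(-66529 + (156 - 140608 - 2704 + 208)) = 1/(-66529 - 142948) = 1/(-209477) = -1/209477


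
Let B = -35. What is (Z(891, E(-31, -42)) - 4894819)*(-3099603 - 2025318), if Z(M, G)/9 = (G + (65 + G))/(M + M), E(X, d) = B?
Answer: 1655647013705269/66 ≈ 2.5086e+13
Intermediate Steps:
E(X, d) = -35
Z(M, G) = 9*(65 + 2*G)/(2*M) (Z(M, G) = 9*((G + (65 + G))/(M + M)) = 9*((65 + 2*G)/((2*M))) = 9*((65 + 2*G)*(1/(2*M))) = 9*((65 + 2*G)/(2*M)) = 9*(65 + 2*G)/(2*M))
(Z(891, E(-31, -42)) - 4894819)*(-3099603 - 2025318) = ((9/2)*(65 + 2*(-35))/891 - 4894819)*(-3099603 - 2025318) = ((9/2)*(1/891)*(65 - 70) - 4894819)*(-5124921) = ((9/2)*(1/891)*(-5) - 4894819)*(-5124921) = (-5/198 - 4894819)*(-5124921) = -969174167/198*(-5124921) = 1655647013705269/66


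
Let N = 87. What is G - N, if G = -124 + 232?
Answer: 21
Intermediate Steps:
G = 108
G - N = 108 - 1*87 = 108 - 87 = 21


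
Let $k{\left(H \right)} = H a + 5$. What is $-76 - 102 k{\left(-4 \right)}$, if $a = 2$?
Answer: $230$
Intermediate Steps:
$k{\left(H \right)} = 5 + 2 H$ ($k{\left(H \right)} = H 2 + 5 = 2 H + 5 = 5 + 2 H$)
$-76 - 102 k{\left(-4 \right)} = -76 - 102 \left(5 + 2 \left(-4\right)\right) = -76 - 102 \left(5 - 8\right) = -76 - -306 = -76 + 306 = 230$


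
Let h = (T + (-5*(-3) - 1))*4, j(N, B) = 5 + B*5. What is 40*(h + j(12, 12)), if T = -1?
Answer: 4680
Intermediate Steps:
j(N, B) = 5 + 5*B
h = 52 (h = (-1 + (-5*(-3) - 1))*4 = (-1 + (15 - 1))*4 = (-1 + 14)*4 = 13*4 = 52)
40*(h + j(12, 12)) = 40*(52 + (5 + 5*12)) = 40*(52 + (5 + 60)) = 40*(52 + 65) = 40*117 = 4680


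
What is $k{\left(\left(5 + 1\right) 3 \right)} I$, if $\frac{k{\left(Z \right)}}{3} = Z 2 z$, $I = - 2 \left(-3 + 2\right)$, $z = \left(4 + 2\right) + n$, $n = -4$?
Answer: $432$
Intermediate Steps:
$z = 2$ ($z = \left(4 + 2\right) - 4 = 6 - 4 = 2$)
$I = 2$ ($I = \left(-2\right) \left(-1\right) = 2$)
$k{\left(Z \right)} = 12 Z$ ($k{\left(Z \right)} = 3 Z 2 \cdot 2 = 3 \cdot 2 Z 2 = 3 \cdot 4 Z = 12 Z$)
$k{\left(\left(5 + 1\right) 3 \right)} I = 12 \left(5 + 1\right) 3 \cdot 2 = 12 \cdot 6 \cdot 3 \cdot 2 = 12 \cdot 18 \cdot 2 = 216 \cdot 2 = 432$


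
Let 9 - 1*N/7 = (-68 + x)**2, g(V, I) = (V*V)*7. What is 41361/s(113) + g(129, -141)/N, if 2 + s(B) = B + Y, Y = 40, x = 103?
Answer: 47782185/183616 ≈ 260.23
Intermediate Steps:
g(V, I) = 7*V**2 (g(V, I) = V**2*7 = 7*V**2)
N = -8512 (N = 63 - 7*(-68 + 103)**2 = 63 - 7*35**2 = 63 - 7*1225 = 63 - 8575 = -8512)
s(B) = 38 + B (s(B) = -2 + (B + 40) = -2 + (40 + B) = 38 + B)
41361/s(113) + g(129, -141)/N = 41361/(38 + 113) + (7*129**2)/(-8512) = 41361/151 + (7*16641)*(-1/8512) = 41361*(1/151) + 116487*(-1/8512) = 41361/151 - 16641/1216 = 47782185/183616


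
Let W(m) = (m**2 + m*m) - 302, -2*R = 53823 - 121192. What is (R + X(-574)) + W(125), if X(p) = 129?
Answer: 129523/2 ≈ 64762.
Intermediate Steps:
R = 67369/2 (R = -(53823 - 121192)/2 = -1/2*(-67369) = 67369/2 ≈ 33685.)
W(m) = -302 + 2*m**2 (W(m) = (m**2 + m**2) - 302 = 2*m**2 - 302 = -302 + 2*m**2)
(R + X(-574)) + W(125) = (67369/2 + 129) + (-302 + 2*125**2) = 67627/2 + (-302 + 2*15625) = 67627/2 + (-302 + 31250) = 67627/2 + 30948 = 129523/2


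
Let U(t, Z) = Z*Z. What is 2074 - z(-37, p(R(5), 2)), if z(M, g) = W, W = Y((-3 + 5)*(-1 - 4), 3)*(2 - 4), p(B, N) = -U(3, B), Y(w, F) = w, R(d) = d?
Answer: 2054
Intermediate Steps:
U(t, Z) = Z²
p(B, N) = -B²
W = 20 (W = ((-3 + 5)*(-1 - 4))*(2 - 4) = (2*(-5))*(-2) = -10*(-2) = 20)
z(M, g) = 20
2074 - z(-37, p(R(5), 2)) = 2074 - 1*20 = 2074 - 20 = 2054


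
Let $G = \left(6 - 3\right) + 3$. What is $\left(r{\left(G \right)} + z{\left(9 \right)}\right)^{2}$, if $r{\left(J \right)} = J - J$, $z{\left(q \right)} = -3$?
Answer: $9$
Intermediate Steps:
$G = 6$ ($G = 3 + 3 = 6$)
$r{\left(J \right)} = 0$
$\left(r{\left(G \right)} + z{\left(9 \right)}\right)^{2} = \left(0 - 3\right)^{2} = \left(-3\right)^{2} = 9$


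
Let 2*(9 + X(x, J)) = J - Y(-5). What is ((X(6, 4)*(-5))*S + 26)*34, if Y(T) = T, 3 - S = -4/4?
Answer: 3944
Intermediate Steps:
S = 4 (S = 3 - (-4)/4 = 3 - 1*(-1) = 3 + 1 = 4)
X(x, J) = -13/2 + J/2 (X(x, J) = -9 + (J - 1*(-5))/2 = -9 + (J + 5)/2 = -9 + (5 + J)/2 = -9 + (5/2 + J/2) = -13/2 + J/2)
((X(6, 4)*(-5))*S + 26)*34 = (((-13/2 + (1/2)*4)*(-5))*4 + 26)*34 = (((-13/2 + 2)*(-5))*4 + 26)*34 = (-9/2*(-5)*4 + 26)*34 = ((45/2)*4 + 26)*34 = (90 + 26)*34 = 116*34 = 3944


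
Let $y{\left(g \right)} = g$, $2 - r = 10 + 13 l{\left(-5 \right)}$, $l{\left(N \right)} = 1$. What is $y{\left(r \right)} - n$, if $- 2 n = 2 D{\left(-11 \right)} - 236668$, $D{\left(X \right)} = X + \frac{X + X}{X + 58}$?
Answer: $- \frac{5563224}{47} \approx -1.1837 \cdot 10^{5}$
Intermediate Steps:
$D{\left(X \right)} = X + \frac{2 X}{58 + X}$
$r = -21$ ($r = 2 - \left(10 + 13 \cdot 1\right) = 2 - \left(10 + 13\right) = 2 - 23 = -21$)
$n = \frac{5562237}{47}$ ($n = - \frac{2 \left(- \frac{11 \left(60 - 11\right)}{58 - 11}\right) - 236668}{2} = - \frac{2 \left(\left(-11\right) \frac{1}{47} \cdot 49\right) - 236668}{2} = - \frac{2 \left(- \frac{539}{47}\right) - 236668}{2} = - \frac{- \frac{1078}{47} - 236668}{2} = \left(- \frac{1}{2}\right) \left(- \frac{11124474}{47}\right) = \frac{5562237}{47} \approx 1.1835 \cdot 10^{5}$)
$y{\left(r \right)} - n = -21 - \frac{5562237}{47} = - \frac{5563224}{47}$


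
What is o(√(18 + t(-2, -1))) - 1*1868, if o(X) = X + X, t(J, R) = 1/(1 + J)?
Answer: -1868 + 2*√17 ≈ -1859.8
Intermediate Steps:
o(X) = 2*X
o(√(18 + t(-2, -1))) - 1*1868 = 2*√(18 + 1/(1 - 2)) - 1*1868 = 2*√(18 + 1/(-1)) - 1868 = 2*√(18 - 1) - 1868 = 2*√17 - 1868 = -1868 + 2*√17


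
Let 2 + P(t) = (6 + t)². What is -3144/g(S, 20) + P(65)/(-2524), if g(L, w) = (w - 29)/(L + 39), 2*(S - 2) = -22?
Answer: 26446481/2524 ≈ 10478.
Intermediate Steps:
S = -9 (S = 2 + (½)*(-22) = 2 - 11 = -9)
g(L, w) = (-29 + w)/(39 + L)
P(t) = -2 + (6 + t)²
-3144/g(S, 20) + P(65)/(-2524) = -3144*(39 - 9)/(-29 + 20) + (-2 + (6 + 65)²)/(-2524) = -3144/(-9/30) + (-2 + 71²)*(-1/2524) = -3144/((1/30)*(-9)) + (-2 + 5041)*(-1/2524) = -3144/(-3/10) + 5039*(-1/2524) = -3144*(-10/3) - 5039/2524 = 10480 - 5039/2524 = 26446481/2524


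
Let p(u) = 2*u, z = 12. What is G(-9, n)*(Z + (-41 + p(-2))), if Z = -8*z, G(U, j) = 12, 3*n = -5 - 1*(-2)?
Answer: -1692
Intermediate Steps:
n = -1 (n = (-5 - 1*(-2))/3 = (-5 + 2)/3 = (1/3)*(-3) = -1)
Z = -96 (Z = -8*12 = -96)
G(-9, n)*(Z + (-41 + p(-2))) = 12*(-96 + (-41 + 2*(-2))) = 12*(-96 + (-41 - 4)) = 12*(-96 - 45) = 12*(-141) = -1692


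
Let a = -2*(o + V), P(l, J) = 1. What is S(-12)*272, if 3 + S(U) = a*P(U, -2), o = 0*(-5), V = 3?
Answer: -2448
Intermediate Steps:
o = 0
a = -6 (a = -2*(0 + 3) = -2*3 = -6)
S(U) = -9 (S(U) = -3 - 6*1 = -3 - 6 = -9)
S(-12)*272 = -9*272 = -2448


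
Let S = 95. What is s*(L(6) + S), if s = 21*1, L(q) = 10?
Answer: 2205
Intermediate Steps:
s = 21
s*(L(6) + S) = 21*(10 + 95) = 21*105 = 2205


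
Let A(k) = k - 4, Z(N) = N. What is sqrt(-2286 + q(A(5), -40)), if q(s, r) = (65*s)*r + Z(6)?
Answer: 4*I*sqrt(305) ≈ 69.857*I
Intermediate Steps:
A(k) = -4 + k
q(s, r) = 6 + 65*r*s (q(s, r) = (65*s)*r + 6 = 65*r*s + 6 = 6 + 65*r*s)
sqrt(-2286 + q(A(5), -40)) = sqrt(-2286 + (6 + 65*(-40)*(-4 + 5))) = sqrt(-2286 + (6 + 65*(-40)*1)) = sqrt(-2286 + (6 - 2600)) = sqrt(-2286 - 2594) = sqrt(-4880) = 4*I*sqrt(305)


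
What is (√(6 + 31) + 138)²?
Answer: (138 + √37)² ≈ 20760.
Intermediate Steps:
(√(6 + 31) + 138)² = (√37 + 138)² = (138 + √37)²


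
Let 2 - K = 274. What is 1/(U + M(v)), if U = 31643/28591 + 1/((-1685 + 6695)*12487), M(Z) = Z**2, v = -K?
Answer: 1788649243170/132333405188684281 ≈ 1.3516e-5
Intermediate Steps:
K = -272 (K = 2 - 1*274 = 2 - 274 = -272)
v = 272 (v = -1*(-272) = 272)
U = 1979581995001/1788649243170 (U = 31643*(1/28591) + (1/12487)/5010 = 31643/28591 + (1/5010)*(1/12487) = 31643/28591 + 1/62559870 = 1979581995001/1788649243170 ≈ 1.1067)
1/(U + M(v)) = 1/(1979581995001/1788649243170 + 272**2) = 1/(1979581995001/1788649243170 + 73984) = 1/(132333405188684281/1788649243170) = 1788649243170/132333405188684281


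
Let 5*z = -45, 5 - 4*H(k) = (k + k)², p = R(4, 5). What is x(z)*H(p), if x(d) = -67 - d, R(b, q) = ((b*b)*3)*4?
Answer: 4276079/2 ≈ 2.1380e+6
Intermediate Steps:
R(b, q) = 12*b² (R(b, q) = (b²*3)*4 = (3*b²)*4 = 12*b²)
p = 192 (p = 12*4² = 12*16 = 192)
H(k) = 5/4 - k² (H(k) = 5/4 - (k + k)²/4 = 5/4 - 4*k²/4 = 5/4 - k²)
z = -9 (z = (⅕)*(-45) = -9)
x(z)*H(p) = (-67 - 1*(-9))*(5/4 - 1*192²) = (-67 + 9)*(5/4 - 1*36864) = -58*(5/4 - 36864) = -58*(-147451/4) = 4276079/2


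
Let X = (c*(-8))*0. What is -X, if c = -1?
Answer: 0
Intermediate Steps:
X = 0 (X = -1*(-8)*0 = 8*0 = 0)
-X = -1*0 = 0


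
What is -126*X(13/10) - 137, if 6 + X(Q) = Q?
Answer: 2276/5 ≈ 455.20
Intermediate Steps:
X(Q) = -6 + Q
-126*X(13/10) - 137 = -126*(-6 + 13/10) - 137 = -126*(-47/10) - 137 = 2961/5 - 137 = 2276/5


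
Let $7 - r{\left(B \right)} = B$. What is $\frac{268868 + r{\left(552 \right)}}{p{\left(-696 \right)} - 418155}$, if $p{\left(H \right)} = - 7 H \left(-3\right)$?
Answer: $- \frac{89441}{144257} \approx -0.62001$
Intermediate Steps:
$p{\left(H \right)} = 21 H$
$r{\left(B \right)} = 7 - B$
$\frac{268868 + r{\left(552 \right)}}{p{\left(-696 \right)} - 418155} = \frac{268868 + \left(7 - 552\right)}{21 \left(-696\right) - 418155} = \frac{268868 + \left(7 - 552\right)}{-14616 - 418155} = \frac{268868 - 545}{-432771} = 268323 \left(- \frac{1}{432771}\right) = - \frac{89441}{144257}$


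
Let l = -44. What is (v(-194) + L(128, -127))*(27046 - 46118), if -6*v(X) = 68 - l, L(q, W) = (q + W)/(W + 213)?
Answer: 45896768/129 ≈ 3.5579e+5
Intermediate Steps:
L(q, W) = (W + q)/(213 + W)
v(X) = -56/3 (v(X) = -(68 - 1*(-44))/6 = -(68 + 44)/6 = -1/6*112 = -56/3)
(v(-194) + L(128, -127))*(27046 - 46118) = (-56/3 + (-127 + 128)/(213 - 127))*(27046 - 46118) = (-56/3 + 1/86)*(-19072) = -4813/258*(-19072) = 45896768/129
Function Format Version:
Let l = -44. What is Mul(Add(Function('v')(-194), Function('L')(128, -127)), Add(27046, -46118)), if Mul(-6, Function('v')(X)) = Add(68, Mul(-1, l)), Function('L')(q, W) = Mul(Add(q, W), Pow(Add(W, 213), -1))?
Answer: Rational(45896768, 129) ≈ 3.5579e+5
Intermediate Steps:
Function('L')(q, W) = Mul(Pow(Add(213, W), -1), Add(W, q)) (Function('L')(q, W) = Mul(Add(W, q), Pow(Add(213, W), -1)) = Mul(Pow(Add(213, W), -1), Add(W, q)))
Function('v')(X) = Rational(-56, 3) (Function('v')(X) = Mul(Rational(-1, 6), Add(68, Mul(-1, -44))) = Mul(Rational(-1, 6), Add(68, 44)) = Mul(Rational(-1, 6), 112) = Rational(-56, 3))
Mul(Add(Function('v')(-194), Function('L')(128, -127)), Add(27046, -46118)) = Mul(Add(Rational(-56, 3), Mul(Pow(Add(213, -127), -1), Add(-127, 128))), Add(27046, -46118)) = Mul(Add(Rational(-56, 3), Mul(Pow(86, -1), 1)), -19072) = Mul(Add(Rational(-56, 3), Mul(Rational(1, 86), 1)), -19072) = Mul(Add(Rational(-56, 3), Rational(1, 86)), -19072) = Mul(Rational(-4813, 258), -19072) = Rational(45896768, 129)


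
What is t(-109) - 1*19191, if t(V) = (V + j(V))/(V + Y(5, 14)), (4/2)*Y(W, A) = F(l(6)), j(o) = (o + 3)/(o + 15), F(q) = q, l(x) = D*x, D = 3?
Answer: -9019263/470 ≈ -19190.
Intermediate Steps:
l(x) = 3*x
j(o) = (3 + o)/(15 + o)
Y(W, A) = 9 (Y(W, A) = (3*6)/2 = (1/2)*18 = 9)
t(V) = (V + (3 + V)/(15 + V))/(9 + V) (t(V) = (V + (3 + V)/(15 + V))/(V + 9) = (V + (3 + V)/(15 + V))/(9 + V))
t(-109) - 1*19191 = (3 - 109 - 109*(15 - 109))/((9 - 109)*(15 - 109)) - 1*19191 = (3 - 109 - 109*(-94))/(-100*(-94)) - 19191 = -1/100*(-1/94)*(3 - 109 + 10246) - 19191 = -1/100*(-1/94)*10140 - 19191 = 507/470 - 19191 = -9019263/470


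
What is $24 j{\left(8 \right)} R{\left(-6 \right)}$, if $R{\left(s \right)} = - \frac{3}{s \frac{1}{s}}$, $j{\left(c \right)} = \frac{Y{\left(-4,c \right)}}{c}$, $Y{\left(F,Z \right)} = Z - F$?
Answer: $-108$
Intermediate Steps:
$j{\left(c \right)} = \frac{4 + c}{c}$ ($j{\left(c \right)} = \frac{c - -4}{c} = \frac{c + 4}{c} = \frac{4 + c}{c}$)
$R{\left(s \right)} = -3$ ($R{\left(s \right)} = - \frac{3}{1} = \left(-3\right) 1 = -3$)
$24 j{\left(8 \right)} R{\left(-6 \right)} = 24 \frac{4 + 8}{8} \left(-3\right) = 24 \cdot \frac{1}{8} \cdot 12 \left(-3\right) = 24 \cdot \frac{3}{2} \left(-3\right) = 36 \left(-3\right) = -108$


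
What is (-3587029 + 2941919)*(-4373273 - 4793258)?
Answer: 5913420813410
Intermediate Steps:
(-3587029 + 2941919)*(-4373273 - 4793258) = -645110*(-9166531) = 5913420813410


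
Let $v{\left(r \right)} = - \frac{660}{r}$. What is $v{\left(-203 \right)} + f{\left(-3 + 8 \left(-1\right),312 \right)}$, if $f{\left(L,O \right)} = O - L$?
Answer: $\frac{66229}{203} \approx 326.25$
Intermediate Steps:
$v{\left(-203 \right)} + f{\left(-3 + 8 \left(-1\right),312 \right)} = - \frac{660}{-203} + \left(312 - \left(-3 + 8 \left(-1\right)\right)\right) = \left(-660\right) \left(- \frac{1}{203}\right) + \left(312 - \left(-3 - 8\right)\right) = \frac{660}{203} + \left(312 - -11\right) = \frac{660}{203} + \left(312 + 11\right) = \frac{660}{203} + 323 = \frac{66229}{203}$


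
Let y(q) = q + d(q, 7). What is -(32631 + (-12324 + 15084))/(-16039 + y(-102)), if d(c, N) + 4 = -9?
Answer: 35391/16154 ≈ 2.1908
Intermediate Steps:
d(c, N) = -13 (d(c, N) = -4 - 9 = -13)
y(q) = -13 + q (y(q) = q - 13 = -13 + q)
-(32631 + (-12324 + 15084))/(-16039 + y(-102)) = -(32631 + (-12324 + 15084))/(-16039 + (-13 - 102)) = -(32631 + 2760)/(-16039 - 115) = -35391/(-16154) = -35391*(-1)/16154 = -1*(-35391/16154) = 35391/16154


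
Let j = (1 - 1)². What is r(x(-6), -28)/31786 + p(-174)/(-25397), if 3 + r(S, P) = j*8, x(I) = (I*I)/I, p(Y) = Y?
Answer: 5454573/807269042 ≈ 0.0067568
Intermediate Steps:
j = 0 (j = 0² = 0)
x(I) = I (x(I) = I²/I = I)
r(S, P) = -3 (r(S, P) = -3 + 0*8 = -3 + 0 = -3)
r(x(-6), -28)/31786 + p(-174)/(-25397) = -3/31786 - 174/(-25397) = -3*1/31786 - 174*(-1/25397) = -3/31786 + 174/25397 = 5454573/807269042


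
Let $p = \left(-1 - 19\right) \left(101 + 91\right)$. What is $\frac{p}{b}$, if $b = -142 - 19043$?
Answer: $\frac{256}{1279} \approx 0.20016$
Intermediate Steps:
$b = -19185$ ($b = -142 - 19043 = -19185$)
$p = -3840$ ($p = \left(-1 - 19\right) 192 = \left(-20\right) 192 = -3840$)
$\frac{p}{b} = - \frac{3840}{-19185} = \left(-3840\right) \left(- \frac{1}{19185}\right) = \frac{256}{1279}$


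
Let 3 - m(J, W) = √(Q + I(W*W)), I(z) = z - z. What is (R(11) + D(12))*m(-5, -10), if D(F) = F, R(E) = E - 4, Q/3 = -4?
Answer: 57 - 38*I*√3 ≈ 57.0 - 65.818*I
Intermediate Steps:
Q = -12 (Q = 3*(-4) = -12)
I(z) = 0
R(E) = -4 + E
m(J, W) = 3 - 2*I*√3 (m(J, W) = 3 - √(-12 + 0) = 3 - √(-12) = 3 - 2*I*√3)
(R(11) + D(12))*m(-5, -10) = ((-4 + 11) + 12)*(3 - 2*I*√3) = (7 + 12)*(3 - 2*I*√3) = 19*(3 - 2*I*√3) = 57 - 38*I*√3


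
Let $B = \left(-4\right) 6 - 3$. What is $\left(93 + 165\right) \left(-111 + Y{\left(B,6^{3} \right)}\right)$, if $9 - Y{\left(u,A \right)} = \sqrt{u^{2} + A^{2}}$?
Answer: $-26316 - 6966 \sqrt{65} \approx -82478.0$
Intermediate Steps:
$B = -27$ ($B = -24 - 3 = -27$)
$Y{\left(u,A \right)} = 9 - \sqrt{A^{2} + u^{2}}$ ($Y{\left(u,A \right)} = 9 - \sqrt{u^{2} + A^{2}} = 9 - \sqrt{A^{2} + u^{2}}$)
$\left(93 + 165\right) \left(-111 + Y{\left(B,6^{3} \right)}\right) = \left(93 + 165\right) \left(-111 + \left(9 - \sqrt{\left(6^{3}\right)^{2} + \left(-27\right)^{2}}\right)\right) = 258 \left(-111 + \left(9 - \sqrt{216^{2} + 729}\right)\right) = 258 \left(-111 + \left(9 - \sqrt{46656 + 729}\right)\right) = 258 \left(-111 + \left(9 - \sqrt{47385}\right)\right) = 258 \left(-111 + \left(9 - 27 \sqrt{65}\right)\right) = 258 \left(-102 - 27 \sqrt{65}\right) = -26316 - 6966 \sqrt{65}$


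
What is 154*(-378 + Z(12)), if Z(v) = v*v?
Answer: -36036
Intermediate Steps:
Z(v) = v**2
154*(-378 + Z(12)) = 154*(-378 + 12**2) = 154*(-378 + 144) = 154*(-234) = -36036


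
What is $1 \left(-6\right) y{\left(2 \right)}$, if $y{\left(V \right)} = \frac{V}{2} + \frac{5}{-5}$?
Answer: $0$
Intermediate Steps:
$y{\left(V \right)} = -1 + \frac{V}{2}$ ($y{\left(V \right)} = V \frac{1}{2} + 5 \left(- \frac{1}{5}\right) = \frac{V}{2} - 1 = -1 + \frac{V}{2}$)
$1 \left(-6\right) y{\left(2 \right)} = 1 \left(-6\right) \left(-1 + \frac{1}{2} \cdot 2\right) = - 6 \left(-1 + 1\right) = \left(-6\right) 0 = 0$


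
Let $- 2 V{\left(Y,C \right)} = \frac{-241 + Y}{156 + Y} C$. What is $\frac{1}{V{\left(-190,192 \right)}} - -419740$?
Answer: $\frac{8683581103}{20688} \approx 4.1974 \cdot 10^{5}$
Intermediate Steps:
$V{\left(Y,C \right)} = - \frac{C \left(-241 + Y\right)}{2 \left(156 + Y\right)}$ ($V{\left(Y,C \right)} = - \frac{\frac{-241 + Y}{156 + Y} C}{2} = - \frac{C \frac{1}{156 + Y} \left(-241 + Y\right)}{2} = - \frac{C \left(-241 + Y\right)}{2 \left(156 + Y\right)}$)
$\frac{1}{V{\left(-190,192 \right)}} - -419740 = \frac{1}{\frac{1}{2} \cdot 192 \frac{1}{156 - 190} \left(241 - -190\right)} - -419740 = \frac{1}{\frac{1}{2} \cdot 192 \frac{1}{-34} \left(241 + 190\right)} + 419740 = \frac{1}{\frac{1}{2} \cdot 192 \left(- \frac{1}{34}\right) 431} + 419740 = \frac{1}{- \frac{20688}{17}} + 419740 = - \frac{17}{20688} + 419740 = \frac{8683581103}{20688}$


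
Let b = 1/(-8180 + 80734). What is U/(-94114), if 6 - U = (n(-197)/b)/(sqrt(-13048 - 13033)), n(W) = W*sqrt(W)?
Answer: -3/47057 - 7146569*sqrt(5137957)/1227293617 ≈ -13.199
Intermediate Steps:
n(W) = W**(3/2)
b = 1/72554 ≈ 1.3783e-5
U = 6 + 14293138*sqrt(5137957)/26081 (U = 6 - (-197)**(3/2)/(1/72554)/(sqrt(-13048 - 13033)) = 6 - -197*I*sqrt(197)*72554/(sqrt(-26081)) = 6 - (-14293138*I*sqrt(197))/(I*sqrt(26081)) = 6 - (-14293138*I*sqrt(197))*(-I*sqrt(26081)/26081) = 6 - (-14293138)*sqrt(5137957)/26081 = 6 + 14293138*sqrt(5137957)/26081 ≈ 1.2422e+6)
U/(-94114) = (6 + 14293138*sqrt(5137957)/26081)/(-94114) = (6 + 14293138*sqrt(5137957)/26081)*(-1/94114) = -3/47057 - 7146569*sqrt(5137957)/1227293617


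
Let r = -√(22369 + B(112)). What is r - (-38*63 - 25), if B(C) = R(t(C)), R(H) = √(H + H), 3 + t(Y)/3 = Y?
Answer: 2419 - √(22369 + √654) ≈ 2269.4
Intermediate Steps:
t(Y) = -9 + 3*Y
R(H) = √2*√H (R(H) = √(2*H) = √2*√H)
B(C) = √2*√(-9 + 3*C)
r = -√(22369 + √654) (r = -√(22369 + √(-18 + 6*112)) = -√(22369 + √(-18 + 672)) = -√(22369 + √654) ≈ -149.65)
r - (-38*63 - 25) = -√(22369 + √654) - (-38*63 - 25) = -√(22369 + √654) - (-2394 - 25) = -√(22369 + √654) - 1*(-2419) = -√(22369 + √654) + 2419 = 2419 - √(22369 + √654)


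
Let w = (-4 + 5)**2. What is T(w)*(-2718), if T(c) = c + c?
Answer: -5436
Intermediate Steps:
w = 1 (w = 1**2 = 1)
T(c) = 2*c
T(w)*(-2718) = (2*1)*(-2718) = 2*(-2718) = -5436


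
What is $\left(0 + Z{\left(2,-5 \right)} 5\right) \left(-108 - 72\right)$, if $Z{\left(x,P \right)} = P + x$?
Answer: $2700$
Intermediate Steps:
$\left(0 + Z{\left(2,-5 \right)} 5\right) \left(-108 - 72\right) = \left(0 + \left(-5 + 2\right) 5\right) \left(-108 - 72\right) = \left(0 - 15\right) \left(-180\right) = \left(-15\right) \left(-180\right) = 2700$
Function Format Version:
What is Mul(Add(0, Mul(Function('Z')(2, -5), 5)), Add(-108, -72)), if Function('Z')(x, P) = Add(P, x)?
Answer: 2700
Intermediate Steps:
Mul(Add(0, Mul(Function('Z')(2, -5), 5)), Add(-108, -72)) = Mul(Add(0, Mul(Add(-5, 2), 5)), Add(-108, -72)) = Mul(Add(0, Mul(-3, 5)), -180) = Mul(Add(0, -15), -180) = Mul(-15, -180) = 2700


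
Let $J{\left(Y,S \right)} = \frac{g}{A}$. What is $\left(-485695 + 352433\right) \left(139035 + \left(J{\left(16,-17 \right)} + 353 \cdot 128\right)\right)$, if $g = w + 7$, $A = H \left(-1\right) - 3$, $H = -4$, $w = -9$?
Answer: $-24549125854$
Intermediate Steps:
$A = 1$ ($A = \left(-4\right) \left(-1\right) - 3 = 4 - 3 = 1$)
$g = -2$ ($g = -9 + 7 = -2$)
$J{\left(Y,S \right)} = -2$ ($J{\left(Y,S \right)} = - \frac{2}{1} = \left(-2\right) 1 = -2$)
$\left(-485695 + 352433\right) \left(139035 + \left(J{\left(16,-17 \right)} + 353 \cdot 128\right)\right) = \left(-485695 + 352433\right) \left(139035 + \left(-2 + 353 \cdot 128\right)\right) = - 133262 \left(139035 + \left(-2 + 45184\right)\right) = - 133262 \left(139035 + 45182\right) = \left(-133262\right) 184217 = -24549125854$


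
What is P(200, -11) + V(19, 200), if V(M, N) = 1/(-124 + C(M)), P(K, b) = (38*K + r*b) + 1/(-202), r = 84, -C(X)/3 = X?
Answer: 244087529/36562 ≈ 6676.0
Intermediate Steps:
C(X) = -3*X
P(K, b) = -1/202 + 38*K + 84*b (P(K, b) = (38*K + 84*b) + 1/(-202) = (38*K + 84*b) - 1/202 = -1/202 + 38*K + 84*b)
V(M, N) = 1/(-124 - 3*M)
P(200, -11) + V(19, 200) = (-1/202 + 38*200 + 84*(-11)) - 1/(124 + 3*19) = (-1/202 + 7600 - 924) - 1/(124 + 57) = 1348551/202 - 1/181 = 244087529/36562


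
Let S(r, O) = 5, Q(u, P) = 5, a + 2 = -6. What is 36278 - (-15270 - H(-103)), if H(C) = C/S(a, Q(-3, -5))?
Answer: 257637/5 ≈ 51527.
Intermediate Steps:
a = -8 (a = -2 - 6 = -8)
H(C) = C/5
36278 - (-15270 - H(-103)) = 36278 - (-15270 - (-103)/5) = 36278 - (-15270 - 1*(-103/5)) = 36278 - (-15270 + 103/5) = 36278 - 1*(-76247/5) = 36278 + 76247/5 = 257637/5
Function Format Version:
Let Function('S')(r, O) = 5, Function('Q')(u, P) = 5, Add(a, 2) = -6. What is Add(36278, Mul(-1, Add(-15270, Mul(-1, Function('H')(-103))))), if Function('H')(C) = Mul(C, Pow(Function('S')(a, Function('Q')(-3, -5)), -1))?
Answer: Rational(257637, 5) ≈ 51527.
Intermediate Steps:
a = -8 (a = Add(-2, -6) = -8)
Function('H')(C) = Mul(Rational(1, 5), C) (Function('H')(C) = Mul(C, Pow(5, -1)) = Mul(C, Rational(1, 5)) = Mul(Rational(1, 5), C))
Add(36278, Mul(-1, Add(-15270, Mul(-1, Function('H')(-103))))) = Add(36278, Mul(-1, Add(-15270, Mul(-1, Mul(Rational(1, 5), -103))))) = Add(36278, Mul(-1, Add(-15270, Mul(-1, Rational(-103, 5))))) = Add(36278, Mul(-1, Add(-15270, Rational(103, 5)))) = Add(36278, Mul(-1, Rational(-76247, 5))) = Add(36278, Rational(76247, 5)) = Rational(257637, 5)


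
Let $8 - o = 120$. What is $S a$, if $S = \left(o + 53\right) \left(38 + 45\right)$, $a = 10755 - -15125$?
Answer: $-126734360$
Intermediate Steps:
$o = -112$ ($o = 8 - 120 = -112$)
$a = 25880$ ($a = 10755 + 15125 = 25880$)
$S = -4897$ ($S = \left(-112 + 53\right) \left(38 + 45\right) = \left(-59\right) 83 = -4897$)
$S a = \left(-4897\right) 25880 = -126734360$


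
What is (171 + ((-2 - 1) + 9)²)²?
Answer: 42849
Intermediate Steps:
(171 + ((-2 - 1) + 9)²)² = (171 + (-3 + 9)²)² = (171 + 6²)² = (171 + 36)² = 207² = 42849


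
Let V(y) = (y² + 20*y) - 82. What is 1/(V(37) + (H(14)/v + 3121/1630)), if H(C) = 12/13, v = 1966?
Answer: 20829770/42261836829 ≈ 0.00049287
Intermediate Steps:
H(C) = 12/13 (H(C) = 12*(1/13) = 12/13)
V(y) = -82 + y² + 20*y
1/(V(37) + (H(14)/v + 3121/1630)) = 1/((-82 + 37² + 20*37) + ((12/13)/1966 + 3121/1630)) = 1/((-82 + 1369 + 740) + ((12/13)*(1/1966) + 3121*(1/1630))) = 1/(2027 + (6/12779 + 3121/1630)) = 1/(2027 + 39893039/20829770) = 1/(42261836829/20829770) = 20829770/42261836829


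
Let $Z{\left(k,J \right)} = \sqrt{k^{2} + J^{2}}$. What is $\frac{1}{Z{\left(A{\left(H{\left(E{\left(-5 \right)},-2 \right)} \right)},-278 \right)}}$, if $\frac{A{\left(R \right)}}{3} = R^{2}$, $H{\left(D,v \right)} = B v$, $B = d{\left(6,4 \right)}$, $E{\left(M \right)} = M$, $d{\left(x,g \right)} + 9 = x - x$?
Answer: $\frac{\sqrt{255517}}{511034} \approx 0.00098914$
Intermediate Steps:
$d{\left(x,g \right)} = -9$ ($d{\left(x,g \right)} = -9 + \left(x - x\right) = -9 + 0 = -9$)
$B = -9$
$H{\left(D,v \right)} = - 9 v$
$A{\left(R \right)} = 3 R^{2}$
$Z{\left(k,J \right)} = \sqrt{J^{2} + k^{2}}$
$\frac{1}{Z{\left(A{\left(H{\left(E{\left(-5 \right)},-2 \right)} \right)},-278 \right)}} = \frac{1}{\sqrt{\left(-278\right)^{2} + \left(3 \left(\left(-9\right) \left(-2\right)\right)^{2}\right)^{2}}} = \frac{1}{\sqrt{77284 + \left(3 \cdot 18^{2}\right)^{2}}} = \frac{1}{\sqrt{77284 + \left(3 \cdot 324\right)^{2}}} = \frac{1}{\sqrt{77284 + 972^{2}}} = \frac{1}{\sqrt{77284 + 944784}} = \frac{1}{\sqrt{1022068}} = \frac{1}{2 \sqrt{255517}} = \frac{\sqrt{255517}}{511034}$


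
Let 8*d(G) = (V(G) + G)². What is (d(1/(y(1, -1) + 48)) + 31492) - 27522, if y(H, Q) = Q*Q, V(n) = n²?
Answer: 45772520565/11529602 ≈ 3970.0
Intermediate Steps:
y(H, Q) = Q²
d(G) = (G + G²)²/8 (d(G) = (G² + G)²/8 = (G + G²)²/8)
(d(1/(y(1, -1) + 48)) + 31492) - 27522 = ((1/((-1)² + 48))²*(1 + 1/((-1)² + 48))²/8 + 31492) - 27522 = ((1/(1 + 48))²*(1 + 1/(1 + 48))²/8 + 31492) - 27522 = ((1/49)²*(1 + 1/49)²/8 + 31492) - 27522 = ((⅛)*(1/2401)*(50/49)² + 31492) - 27522 = ((⅛)*(1/2401)*(2500/2401) + 31492) - 27522 = (625/11529602 + 31492) - 27522 = 363090226809/11529602 - 27522 = 45772520565/11529602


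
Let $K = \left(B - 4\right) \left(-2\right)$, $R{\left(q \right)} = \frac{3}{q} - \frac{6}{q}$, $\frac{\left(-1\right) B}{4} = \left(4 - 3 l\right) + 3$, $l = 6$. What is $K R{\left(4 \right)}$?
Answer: $60$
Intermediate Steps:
$B = 44$ ($B = - 4 \left(\left(4 - 18\right) + 3\right) = - 4 \left(-14 + 3\right) = \left(-4\right) \left(-11\right) = 44$)
$R{\left(q \right)} = - \frac{3}{q}$
$K = -80$ ($K = \left(44 - 4\right) \left(-2\right) = 40 \left(-2\right) = -80$)
$K R{\left(4 \right)} = - 80 \left(- \frac{3}{4}\right) = - 80 \left(\left(-3\right) \frac{1}{4}\right) = \left(-80\right) \left(- \frac{3}{4}\right) = 60$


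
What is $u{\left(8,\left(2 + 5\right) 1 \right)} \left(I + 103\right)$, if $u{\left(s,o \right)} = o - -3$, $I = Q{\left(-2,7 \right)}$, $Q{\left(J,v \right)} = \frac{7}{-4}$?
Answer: $\frac{2025}{2} \approx 1012.5$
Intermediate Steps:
$Q{\left(J,v \right)} = - \frac{7}{4}$ ($Q{\left(J,v \right)} = 7 \left(- \frac{1}{4}\right) = - \frac{7}{4}$)
$I = - \frac{7}{4} \approx -1.75$
$u{\left(s,o \right)} = 3 + o$ ($u{\left(s,o \right)} = o + 3 = 3 + o$)
$u{\left(8,\left(2 + 5\right) 1 \right)} \left(I + 103\right) = \left(3 + \left(2 + 5\right) 1\right) \left(- \frac{7}{4} + 103\right) = \left(3 + 7 \cdot 1\right) \frac{405}{4} = \left(3 + 7\right) \frac{405}{4} = 10 \cdot \frac{405}{4} = \frac{2025}{2}$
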